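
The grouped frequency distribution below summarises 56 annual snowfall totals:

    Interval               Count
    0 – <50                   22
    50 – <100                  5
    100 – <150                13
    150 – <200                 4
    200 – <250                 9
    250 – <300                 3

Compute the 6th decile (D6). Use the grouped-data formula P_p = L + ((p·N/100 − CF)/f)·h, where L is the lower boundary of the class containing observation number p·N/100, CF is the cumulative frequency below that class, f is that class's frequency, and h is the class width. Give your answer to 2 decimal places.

125.38

N = 56; target position k = 60/100 · 56 = 33.6.
Cumulative frequencies: 22, 27, 40, 44, 53, 56.
Observation 33.6 falls in the class 100 – <150.
L = 100, CF = 27, f = 13, h = 50.
P60 = 100 + ((33.6 − 27)/13)·50 = 100 + 25.3846 = 125.385.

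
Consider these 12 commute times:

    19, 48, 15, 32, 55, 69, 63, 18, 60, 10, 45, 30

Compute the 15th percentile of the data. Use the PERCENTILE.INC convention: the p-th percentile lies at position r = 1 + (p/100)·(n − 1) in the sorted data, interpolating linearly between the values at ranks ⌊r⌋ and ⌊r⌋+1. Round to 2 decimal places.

16.95

Sorted: 10, 15, 18, 19, 30, 32, 45, 48, 55, 60, 63, 69.
n = 12.
r = 1 + (15/100)·(12 − 1) = 1 + 1.65 = 2.65.
Rank 2 is 15 and rank 3 is 18.
Interpolate: 15 + 0.65·(18 − 15) = 15 + 0.65·3 = 16.95.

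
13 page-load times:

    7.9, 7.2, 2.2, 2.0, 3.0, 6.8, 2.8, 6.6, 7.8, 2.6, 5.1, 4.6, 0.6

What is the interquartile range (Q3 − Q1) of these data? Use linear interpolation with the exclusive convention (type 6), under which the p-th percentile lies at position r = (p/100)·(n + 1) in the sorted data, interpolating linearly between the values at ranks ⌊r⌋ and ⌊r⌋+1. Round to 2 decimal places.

4.60

Sorted: 0.6, 2.0, 2.2, 2.6, 2.8, 3.0, 4.6, 5.1, 6.6, 6.8, 7.2, 7.8, 7.9.
n = 13.
P25: r = 3.5; ranks 3–4 are 2.2, 2.6; interpolating gives 2.4.
P75: r = 10.5; ranks 10–11 are 6.8, 7.2; interpolating gives 7.
Difference: 7 − 2.4 = 4.6.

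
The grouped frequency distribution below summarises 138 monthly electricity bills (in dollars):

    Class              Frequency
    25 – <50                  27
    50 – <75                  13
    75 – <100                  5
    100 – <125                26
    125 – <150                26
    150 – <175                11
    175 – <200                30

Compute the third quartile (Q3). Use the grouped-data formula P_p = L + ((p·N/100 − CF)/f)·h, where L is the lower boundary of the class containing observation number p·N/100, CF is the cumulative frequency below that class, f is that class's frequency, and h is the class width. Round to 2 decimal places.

164.77

N = 138; target position k = 75/100 · 138 = 103.5.
Cumulative frequencies: 27, 40, 45, 71, 97, 108, 138.
Observation 103.5 falls in the class 150 – <175.
L = 150, CF = 97, f = 11, h = 25.
P75 = 150 + ((103.5 − 97)/11)·25 = 150 + 14.7727 = 164.773.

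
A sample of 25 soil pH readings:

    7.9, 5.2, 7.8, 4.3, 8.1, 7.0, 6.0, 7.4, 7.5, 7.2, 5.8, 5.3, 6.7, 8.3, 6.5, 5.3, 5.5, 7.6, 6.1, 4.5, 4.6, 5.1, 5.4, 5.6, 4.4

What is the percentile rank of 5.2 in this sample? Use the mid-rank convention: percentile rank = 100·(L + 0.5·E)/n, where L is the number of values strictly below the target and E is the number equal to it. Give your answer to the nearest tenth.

22.0

Sorted: 4.3, 4.4, 4.5, 4.6, 5.1, 5.2, 5.3, 5.3, 5.4, 5.5, 5.6, 5.8, 6.0, 6.1, 6.5, 6.7, 7.0, 7.2, 7.4, 7.5, 7.6, 7.8, 7.9, 8.1, 8.3.
Count below 5.2: L = 5; count equal: E = 1; n = 25.
Percentile rank = 100·(5 + 0.5·1)/25 = 100·5.5/25 = 22.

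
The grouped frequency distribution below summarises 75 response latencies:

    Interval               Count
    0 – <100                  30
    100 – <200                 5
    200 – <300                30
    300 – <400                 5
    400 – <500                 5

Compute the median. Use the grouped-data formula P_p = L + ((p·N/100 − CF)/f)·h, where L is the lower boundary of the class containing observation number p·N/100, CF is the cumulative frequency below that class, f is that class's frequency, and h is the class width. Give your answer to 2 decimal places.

N = 75; target position k = 50/100 · 75 = 37.5.
Cumulative frequencies: 30, 35, 65, 70, 75.
Observation 37.5 falls in the class 200 – <300.
L = 200, CF = 35, f = 30, h = 100.
P50 = 200 + ((37.5 − 35)/30)·100 = 200 + 8.33333 = 208.333.

208.33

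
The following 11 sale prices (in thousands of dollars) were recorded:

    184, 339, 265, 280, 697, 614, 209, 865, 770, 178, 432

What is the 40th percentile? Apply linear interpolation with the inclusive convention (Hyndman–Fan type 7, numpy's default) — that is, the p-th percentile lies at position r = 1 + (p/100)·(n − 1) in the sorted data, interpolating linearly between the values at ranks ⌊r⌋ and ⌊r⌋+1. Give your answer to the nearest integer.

Sorted: 178, 184, 209, 265, 280, 339, 432, 614, 697, 770, 865.
n = 11.
r = 1 + (40/100)·(11 − 1) = 1 + 4 = 5.
r is an integer, so P40 is the value at rank 5: 280.

280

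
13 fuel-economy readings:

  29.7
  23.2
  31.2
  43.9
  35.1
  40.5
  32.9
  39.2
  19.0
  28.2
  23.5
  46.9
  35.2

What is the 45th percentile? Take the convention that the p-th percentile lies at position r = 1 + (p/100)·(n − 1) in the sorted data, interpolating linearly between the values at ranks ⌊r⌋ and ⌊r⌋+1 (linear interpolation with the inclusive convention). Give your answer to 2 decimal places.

31.88

Sorted: 19.0, 23.2, 23.5, 28.2, 29.7, 31.2, 32.9, 35.1, 35.2, 39.2, 40.5, 43.9, 46.9.
n = 13.
r = 1 + (45/100)·(13 − 1) = 1 + 5.4 = 6.4.
Rank 6 is 31.2 and rank 7 is 32.9.
Interpolate: 31.2 + 0.4·(32.9 − 31.2) = 31.2 + 0.4·1.7 = 31.88.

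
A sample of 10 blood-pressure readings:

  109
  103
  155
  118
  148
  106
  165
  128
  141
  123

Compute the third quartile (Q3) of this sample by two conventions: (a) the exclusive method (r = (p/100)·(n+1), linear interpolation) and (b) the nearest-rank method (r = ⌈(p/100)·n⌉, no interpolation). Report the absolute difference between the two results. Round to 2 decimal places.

1.75

Sorted: 103, 106, 109, 118, 123, 128, 141, 148, 155, 165.
n = 10.
(a) r = 8.25; between ranks 8 (148) and 9 (155): 149.75.
(b) the nearest-rank method: rank 8 → 148.
|149.75 − 148| = 1.75.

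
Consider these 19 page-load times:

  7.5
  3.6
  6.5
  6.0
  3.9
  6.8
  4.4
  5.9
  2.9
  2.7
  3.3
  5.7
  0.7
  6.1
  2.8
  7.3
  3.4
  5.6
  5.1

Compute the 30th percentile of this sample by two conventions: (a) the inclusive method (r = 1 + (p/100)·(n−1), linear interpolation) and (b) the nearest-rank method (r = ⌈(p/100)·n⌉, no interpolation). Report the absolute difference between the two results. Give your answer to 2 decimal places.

Sorted: 0.7, 2.7, 2.8, 2.9, 3.3, 3.4, 3.6, 3.9, 4.4, 5.1, 5.6, 5.7, 5.9, 6.0, 6.1, 6.5, 6.8, 7.3, 7.5.
n = 19.
(a) r = 6.4; between ranks 6 (3.4) and 7 (3.6): 3.48.
(b) the nearest-rank method: rank 6 → 3.4.
|3.48 − 3.4| = 0.08.

0.08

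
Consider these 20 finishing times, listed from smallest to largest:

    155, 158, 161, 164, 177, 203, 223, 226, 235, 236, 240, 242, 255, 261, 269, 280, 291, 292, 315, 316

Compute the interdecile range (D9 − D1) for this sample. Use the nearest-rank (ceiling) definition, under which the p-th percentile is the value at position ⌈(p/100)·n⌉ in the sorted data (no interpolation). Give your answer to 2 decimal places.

134.00

n = 20.
P10: rank ⌈10/100·20⌉ = 2 → 158.
P90: rank ⌈90/100·20⌉ = 18 → 292.
Difference: 292 − 158 = 134.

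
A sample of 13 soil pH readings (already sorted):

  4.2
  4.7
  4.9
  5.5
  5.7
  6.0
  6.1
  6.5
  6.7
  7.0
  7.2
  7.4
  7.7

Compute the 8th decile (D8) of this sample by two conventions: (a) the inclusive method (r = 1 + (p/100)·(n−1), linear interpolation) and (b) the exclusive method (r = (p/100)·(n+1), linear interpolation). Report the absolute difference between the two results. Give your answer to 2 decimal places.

n = 13.
(a) r = 10.6; between ranks 10 (7.0) and 11 (7.2): 7.12.
(b) r = 11.2; between ranks 11 (7.2) and 12 (7.4): 7.24.
|7.12 − 7.24| = 0.12.

0.12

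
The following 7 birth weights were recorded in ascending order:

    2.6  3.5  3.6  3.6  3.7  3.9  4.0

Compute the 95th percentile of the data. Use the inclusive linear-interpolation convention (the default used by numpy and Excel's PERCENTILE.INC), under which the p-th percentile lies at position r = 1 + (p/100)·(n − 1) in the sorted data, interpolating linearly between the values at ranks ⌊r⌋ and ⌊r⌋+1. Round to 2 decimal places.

n = 7.
r = 1 + (95/100)·(7 − 1) = 1 + 5.7 = 6.7.
Rank 6 is 3.9 and rank 7 is 4.0.
Interpolate: 3.9 + 0.7·(4.0 − 3.9) = 3.9 + 0.7·0.1 = 3.97.

3.97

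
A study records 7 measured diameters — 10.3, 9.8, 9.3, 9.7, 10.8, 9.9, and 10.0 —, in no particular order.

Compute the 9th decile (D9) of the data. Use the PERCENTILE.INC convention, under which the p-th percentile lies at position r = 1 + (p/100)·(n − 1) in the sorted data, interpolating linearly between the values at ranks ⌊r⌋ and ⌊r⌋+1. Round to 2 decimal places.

Sorted: 9.3, 9.7, 9.8, 9.9, 10.0, 10.3, 10.8.
n = 7.
r = 1 + (90/100)·(7 − 1) = 1 + 5.4 = 6.4.
Rank 6 is 10.3 and rank 7 is 10.8.
Interpolate: 10.3 + 0.4·(10.8 − 10.3) = 10.3 + 0.4·0.5 = 10.5.

10.50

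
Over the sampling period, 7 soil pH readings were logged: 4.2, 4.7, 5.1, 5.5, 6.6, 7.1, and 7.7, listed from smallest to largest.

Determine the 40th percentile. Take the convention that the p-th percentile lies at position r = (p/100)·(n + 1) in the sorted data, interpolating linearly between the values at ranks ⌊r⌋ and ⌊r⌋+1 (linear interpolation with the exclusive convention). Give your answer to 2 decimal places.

5.18

n = 7.
r = (40/100)·(7 + 1) = 3.2.
Rank 3 is 5.1 and rank 4 is 5.5.
Interpolate: 5.1 + 0.2·(5.5 − 5.1) = 5.1 + 0.2·0.4 = 5.18.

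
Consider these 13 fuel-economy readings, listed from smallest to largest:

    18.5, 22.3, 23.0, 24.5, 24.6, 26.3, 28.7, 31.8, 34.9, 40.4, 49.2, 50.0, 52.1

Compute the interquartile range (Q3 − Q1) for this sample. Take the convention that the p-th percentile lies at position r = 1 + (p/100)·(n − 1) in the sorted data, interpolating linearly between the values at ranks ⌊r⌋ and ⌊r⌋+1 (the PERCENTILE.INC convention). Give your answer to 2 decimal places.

n = 13.
P25: r = 4 (integer) → 24.5.
P75: r = 10 (integer) → 40.4.
Difference: 40.4 − 24.5 = 15.9.

15.90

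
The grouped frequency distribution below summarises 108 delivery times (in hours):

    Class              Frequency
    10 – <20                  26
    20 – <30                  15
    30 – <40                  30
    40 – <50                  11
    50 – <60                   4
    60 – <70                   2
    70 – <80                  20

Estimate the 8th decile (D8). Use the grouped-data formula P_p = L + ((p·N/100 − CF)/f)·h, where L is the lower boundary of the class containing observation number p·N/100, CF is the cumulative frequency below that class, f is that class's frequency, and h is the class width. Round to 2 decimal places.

N = 108; target position k = 80/100 · 108 = 86.4.
Cumulative frequencies: 26, 41, 71, 82, 86, 88, 108.
Observation 86.4 falls in the class 60 – <70.
L = 60, CF = 86, f = 2, h = 10.
P80 = 60 + ((86.4 − 86)/2)·10 = 60 + 2 = 62.

62.00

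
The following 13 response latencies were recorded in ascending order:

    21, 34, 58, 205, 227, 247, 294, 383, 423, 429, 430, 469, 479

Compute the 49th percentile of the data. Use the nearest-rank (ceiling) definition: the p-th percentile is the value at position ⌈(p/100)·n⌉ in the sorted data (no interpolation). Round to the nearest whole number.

n = 13.
Position = ⌈49/100 · 13⌉ = ⌈6.37⌉ = 7.
The value at rank 7 is 294.

294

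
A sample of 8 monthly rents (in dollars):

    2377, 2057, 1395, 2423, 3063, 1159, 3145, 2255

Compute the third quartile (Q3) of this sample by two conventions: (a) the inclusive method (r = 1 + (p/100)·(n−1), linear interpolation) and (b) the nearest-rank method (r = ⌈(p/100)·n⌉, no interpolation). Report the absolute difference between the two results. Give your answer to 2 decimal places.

160.00

Sorted: 1159, 1395, 2057, 2255, 2377, 2423, 3063, 3145.
n = 8.
(a) r = 6.25; between ranks 6 (2423) and 7 (3063): 2583.
(b) the nearest-rank method: rank 6 → 2423.
|2583 − 2423| = 160.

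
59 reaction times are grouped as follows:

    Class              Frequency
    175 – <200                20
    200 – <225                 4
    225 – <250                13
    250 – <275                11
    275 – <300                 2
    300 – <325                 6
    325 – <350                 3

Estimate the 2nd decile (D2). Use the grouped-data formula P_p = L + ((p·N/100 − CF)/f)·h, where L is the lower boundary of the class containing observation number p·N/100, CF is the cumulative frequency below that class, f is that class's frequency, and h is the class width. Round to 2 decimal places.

189.75

N = 59; target position k = 20/100 · 59 = 11.8.
Cumulative frequencies: 20, 24, 37, 48, 50, 56, 59.
Observation 11.8 falls in the class 175 – <200.
L = 175, CF = 0, f = 20, h = 25.
P20 = 175 + ((11.8 − 0)/20)·25 = 175 + 14.75 = 189.75.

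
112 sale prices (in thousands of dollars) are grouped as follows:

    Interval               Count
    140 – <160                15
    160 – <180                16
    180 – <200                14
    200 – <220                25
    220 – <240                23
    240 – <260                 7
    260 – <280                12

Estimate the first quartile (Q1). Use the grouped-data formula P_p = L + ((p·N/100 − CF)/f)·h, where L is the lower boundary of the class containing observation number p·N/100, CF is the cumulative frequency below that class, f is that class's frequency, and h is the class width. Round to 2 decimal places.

N = 112; target position k = 25/100 · 112 = 28.
Cumulative frequencies: 15, 31, 45, 70, 93, 100, 112.
Observation 28 falls in the class 160 – <180.
L = 160, CF = 15, f = 16, h = 20.
P25 = 160 + ((28 − 15)/16)·20 = 160 + 16.25 = 176.25.

176.25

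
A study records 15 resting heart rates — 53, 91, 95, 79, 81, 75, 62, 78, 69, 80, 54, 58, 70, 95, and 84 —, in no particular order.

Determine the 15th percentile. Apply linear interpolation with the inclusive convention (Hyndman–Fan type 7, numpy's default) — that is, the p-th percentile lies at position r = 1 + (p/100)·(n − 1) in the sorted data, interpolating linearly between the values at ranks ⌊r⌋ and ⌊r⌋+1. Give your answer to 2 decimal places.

Sorted: 53, 54, 58, 62, 69, 70, 75, 78, 79, 80, 81, 84, 91, 95, 95.
n = 15.
r = 1 + (15/100)·(15 − 1) = 1 + 2.1 = 3.1.
Rank 3 is 58 and rank 4 is 62.
Interpolate: 58 + 0.1·(62 − 58) = 58 + 0.1·4 = 58.4.

58.40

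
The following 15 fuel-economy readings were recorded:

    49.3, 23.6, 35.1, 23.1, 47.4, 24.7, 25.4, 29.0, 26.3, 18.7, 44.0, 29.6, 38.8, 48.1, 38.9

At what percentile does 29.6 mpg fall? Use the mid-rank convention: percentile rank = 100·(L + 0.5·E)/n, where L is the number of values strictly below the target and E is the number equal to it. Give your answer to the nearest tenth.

50.0

Sorted: 18.7, 23.1, 23.6, 24.7, 25.4, 26.3, 29.0, 29.6, 35.1, 38.8, 38.9, 44.0, 47.4, 48.1, 49.3.
Count below 29.6: L = 7; count equal: E = 1; n = 15.
Percentile rank = 100·(7 + 0.5·1)/15 = 100·7.5/15 = 50.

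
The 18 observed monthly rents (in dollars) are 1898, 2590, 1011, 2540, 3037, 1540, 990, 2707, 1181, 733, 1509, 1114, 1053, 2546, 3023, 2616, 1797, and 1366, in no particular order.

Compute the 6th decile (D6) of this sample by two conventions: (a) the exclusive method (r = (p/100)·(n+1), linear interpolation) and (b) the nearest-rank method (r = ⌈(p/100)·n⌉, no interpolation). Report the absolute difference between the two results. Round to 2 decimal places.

256.80

Sorted: 733, 990, 1011, 1053, 1114, 1181, 1366, 1509, 1540, 1797, 1898, 2540, 2546, 2590, 2616, 2707, 3023, 3037.
n = 18.
(a) r = 11.4; between ranks 11 (1898) and 12 (2540): 2154.8.
(b) the nearest-rank method: rank 11 → 1898.
|2154.8 − 1898| = 256.8.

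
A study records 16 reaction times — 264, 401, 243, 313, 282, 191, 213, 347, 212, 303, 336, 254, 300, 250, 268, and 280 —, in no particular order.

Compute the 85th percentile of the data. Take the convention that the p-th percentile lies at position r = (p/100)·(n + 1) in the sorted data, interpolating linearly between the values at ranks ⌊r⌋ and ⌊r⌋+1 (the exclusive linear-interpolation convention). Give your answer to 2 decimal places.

Sorted: 191, 212, 213, 243, 250, 254, 264, 268, 280, 282, 300, 303, 313, 336, 347, 401.
n = 16.
r = (85/100)·(16 + 1) = 14.45.
Rank 14 is 336 and rank 15 is 347.
Interpolate: 336 + 0.45·(347 − 336) = 336 + 0.45·11 = 340.95.

340.95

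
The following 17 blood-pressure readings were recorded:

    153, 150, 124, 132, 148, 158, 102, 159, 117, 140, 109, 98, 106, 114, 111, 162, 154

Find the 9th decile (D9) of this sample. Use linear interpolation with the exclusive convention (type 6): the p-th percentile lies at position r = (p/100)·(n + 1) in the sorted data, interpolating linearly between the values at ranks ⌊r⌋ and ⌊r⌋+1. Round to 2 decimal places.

159.60

Sorted: 98, 102, 106, 109, 111, 114, 117, 124, 132, 140, 148, 150, 153, 154, 158, 159, 162.
n = 17.
r = (90/100)·(17 + 1) = 16.2.
Rank 16 is 159 and rank 17 is 162.
Interpolate: 159 + 0.2·(162 − 159) = 159 + 0.2·3 = 159.6.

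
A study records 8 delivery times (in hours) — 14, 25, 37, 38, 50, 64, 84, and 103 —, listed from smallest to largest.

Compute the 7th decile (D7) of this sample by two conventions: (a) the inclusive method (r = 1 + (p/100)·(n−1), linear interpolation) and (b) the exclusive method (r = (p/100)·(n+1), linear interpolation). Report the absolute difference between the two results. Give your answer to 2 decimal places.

7.40

n = 8.
(a) r = 5.9; between ranks 5 (50) and 6 (64): 62.6.
(b) r = 6.3; between ranks 6 (64) and 7 (84): 70.
|62.6 − 70| = 7.4.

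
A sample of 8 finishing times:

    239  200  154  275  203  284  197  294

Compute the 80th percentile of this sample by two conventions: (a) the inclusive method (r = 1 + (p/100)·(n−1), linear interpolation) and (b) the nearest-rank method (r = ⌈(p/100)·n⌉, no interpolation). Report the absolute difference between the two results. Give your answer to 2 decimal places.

Sorted: 154, 197, 200, 203, 239, 275, 284, 294.
n = 8.
(a) r = 6.6; between ranks 6 (275) and 7 (284): 280.4.
(b) the nearest-rank method: rank 7 → 284.
|280.4 − 284| = 3.6.

3.60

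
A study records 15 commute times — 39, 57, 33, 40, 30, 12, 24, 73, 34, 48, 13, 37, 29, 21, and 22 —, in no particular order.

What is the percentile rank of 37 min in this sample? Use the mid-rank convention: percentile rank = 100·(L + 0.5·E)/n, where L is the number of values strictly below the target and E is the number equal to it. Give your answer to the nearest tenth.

63.3

Sorted: 12, 13, 21, 22, 24, 29, 30, 33, 34, 37, 39, 40, 48, 57, 73.
Count below 37: L = 9; count equal: E = 1; n = 15.
Percentile rank = 100·(9 + 0.5·1)/15 = 100·9.5/15 = 63.33.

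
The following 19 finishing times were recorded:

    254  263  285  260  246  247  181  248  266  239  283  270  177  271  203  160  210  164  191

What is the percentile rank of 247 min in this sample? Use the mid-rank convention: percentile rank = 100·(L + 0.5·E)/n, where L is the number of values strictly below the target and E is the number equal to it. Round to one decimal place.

50.0

Sorted: 160, 164, 177, 181, 191, 203, 210, 239, 246, 247, 248, 254, 260, 263, 266, 270, 271, 283, 285.
Count below 247: L = 9; count equal: E = 1; n = 19.
Percentile rank = 100·(9 + 0.5·1)/19 = 100·9.5/19 = 50.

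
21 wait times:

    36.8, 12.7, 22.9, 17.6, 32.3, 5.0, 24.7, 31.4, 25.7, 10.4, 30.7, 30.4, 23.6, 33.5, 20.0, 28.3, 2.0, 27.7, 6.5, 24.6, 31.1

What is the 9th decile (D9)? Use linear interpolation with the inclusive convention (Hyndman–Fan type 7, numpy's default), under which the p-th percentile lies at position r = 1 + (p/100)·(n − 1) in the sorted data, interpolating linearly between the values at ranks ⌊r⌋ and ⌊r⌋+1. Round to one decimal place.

32.3

Sorted: 2.0, 5.0, 6.5, 10.4, 12.7, 17.6, 20.0, 22.9, 23.6, 24.6, 24.7, 25.7, 27.7, 28.3, 30.4, 30.7, 31.1, 31.4, 32.3, 33.5, 36.8.
n = 21.
r = 1 + (90/100)·(21 − 1) = 1 + 18 = 19.
r is an integer, so P90 is the value at rank 19: 32.3.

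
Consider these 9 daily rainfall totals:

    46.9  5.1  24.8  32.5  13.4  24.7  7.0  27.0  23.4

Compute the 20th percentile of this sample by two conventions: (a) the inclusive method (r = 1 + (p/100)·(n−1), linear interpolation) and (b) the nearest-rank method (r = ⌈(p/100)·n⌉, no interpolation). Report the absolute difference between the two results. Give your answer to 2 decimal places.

Sorted: 5.1, 7.0, 13.4, 23.4, 24.7, 24.8, 27.0, 32.5, 46.9.
n = 9.
(a) r = 2.6; between ranks 2 (7.0) and 3 (13.4): 10.84.
(b) the nearest-rank method: rank 2 → 7.
|10.84 − 7| = 3.84.

3.84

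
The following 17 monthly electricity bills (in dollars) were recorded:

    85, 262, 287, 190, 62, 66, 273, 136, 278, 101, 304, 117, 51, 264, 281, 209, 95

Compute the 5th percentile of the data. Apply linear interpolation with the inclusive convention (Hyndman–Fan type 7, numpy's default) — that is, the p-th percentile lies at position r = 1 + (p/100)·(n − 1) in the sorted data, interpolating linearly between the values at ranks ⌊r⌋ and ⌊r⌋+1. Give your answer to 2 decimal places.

59.80

Sorted: 51, 62, 66, 85, 95, 101, 117, 136, 190, 209, 262, 264, 273, 278, 281, 287, 304.
n = 17.
r = 1 + (5/100)·(17 − 1) = 1 + 0.8 = 1.8.
Rank 1 is 51 and rank 2 is 62.
Interpolate: 51 + 0.8·(62 − 51) = 51 + 0.8·11 = 59.8.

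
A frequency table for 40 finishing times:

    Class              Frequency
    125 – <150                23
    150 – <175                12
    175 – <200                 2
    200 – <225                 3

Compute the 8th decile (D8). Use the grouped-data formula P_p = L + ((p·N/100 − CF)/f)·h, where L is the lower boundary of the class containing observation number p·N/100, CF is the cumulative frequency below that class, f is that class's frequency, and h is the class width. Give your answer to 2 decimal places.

N = 40; target position k = 80/100 · 40 = 32.
Cumulative frequencies: 23, 35, 37, 40.
Observation 32 falls in the class 150 – <175.
L = 150, CF = 23, f = 12, h = 25.
P80 = 150 + ((32 − 23)/12)·25 = 150 + 18.75 = 168.75.

168.75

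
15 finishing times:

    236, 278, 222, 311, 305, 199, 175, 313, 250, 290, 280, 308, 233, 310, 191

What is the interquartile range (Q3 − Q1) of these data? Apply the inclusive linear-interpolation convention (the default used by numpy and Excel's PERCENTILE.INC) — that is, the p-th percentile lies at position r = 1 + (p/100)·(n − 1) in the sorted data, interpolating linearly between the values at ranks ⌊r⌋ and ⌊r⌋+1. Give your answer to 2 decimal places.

79.00

Sorted: 175, 191, 199, 222, 233, 236, 250, 278, 280, 290, 305, 308, 310, 311, 313.
n = 15.
P25: r = 4.5; ranks 4–5 are 222, 233; interpolating gives 227.5.
P75: r = 11.5; ranks 11–12 are 305, 308; interpolating gives 306.5.
Difference: 306.5 − 227.5 = 79.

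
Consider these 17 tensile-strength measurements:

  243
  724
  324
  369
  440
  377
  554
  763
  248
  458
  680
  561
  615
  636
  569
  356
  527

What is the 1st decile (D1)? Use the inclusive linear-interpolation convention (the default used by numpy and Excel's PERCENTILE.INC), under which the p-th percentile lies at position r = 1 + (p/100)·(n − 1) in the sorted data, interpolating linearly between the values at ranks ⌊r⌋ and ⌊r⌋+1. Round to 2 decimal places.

Sorted: 243, 248, 324, 356, 369, 377, 440, 458, 527, 554, 561, 569, 615, 636, 680, 724, 763.
n = 17.
r = 1 + (10/100)·(17 − 1) = 1 + 1.6 = 2.6.
Rank 2 is 248 and rank 3 is 324.
Interpolate: 248 + 0.6·(324 − 248) = 248 + 0.6·76 = 293.6.

293.60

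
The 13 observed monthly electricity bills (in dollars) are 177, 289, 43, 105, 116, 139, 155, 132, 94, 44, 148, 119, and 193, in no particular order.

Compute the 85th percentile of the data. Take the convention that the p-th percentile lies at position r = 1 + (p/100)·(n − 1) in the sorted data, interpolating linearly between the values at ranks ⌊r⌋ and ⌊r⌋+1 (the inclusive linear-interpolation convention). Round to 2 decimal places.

Sorted: 43, 44, 94, 105, 116, 119, 132, 139, 148, 155, 177, 193, 289.
n = 13.
r = 1 + (85/100)·(13 − 1) = 1 + 10.2 = 11.2.
Rank 11 is 177 and rank 12 is 193.
Interpolate: 177 + 0.2·(193 − 177) = 177 + 0.2·16 = 180.2.

180.20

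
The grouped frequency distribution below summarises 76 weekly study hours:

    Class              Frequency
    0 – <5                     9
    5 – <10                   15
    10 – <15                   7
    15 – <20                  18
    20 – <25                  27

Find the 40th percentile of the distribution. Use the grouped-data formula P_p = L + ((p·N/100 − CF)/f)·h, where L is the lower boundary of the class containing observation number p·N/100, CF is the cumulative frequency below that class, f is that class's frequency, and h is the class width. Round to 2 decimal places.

14.57

N = 76; target position k = 40/100 · 76 = 30.4.
Cumulative frequencies: 9, 24, 31, 49, 76.
Observation 30.4 falls in the class 10 – <15.
L = 10, CF = 24, f = 7, h = 5.
P40 = 10 + ((30.4 − 24)/7)·5 = 10 + 4.57143 = 14.5714.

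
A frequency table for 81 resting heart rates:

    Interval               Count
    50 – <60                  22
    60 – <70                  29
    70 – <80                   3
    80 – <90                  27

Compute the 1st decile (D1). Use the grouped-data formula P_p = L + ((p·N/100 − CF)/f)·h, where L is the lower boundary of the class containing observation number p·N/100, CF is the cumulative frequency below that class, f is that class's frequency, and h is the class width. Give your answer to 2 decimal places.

N = 81; target position k = 10/100 · 81 = 8.1.
Cumulative frequencies: 22, 51, 54, 81.
Observation 8.1 falls in the class 50 – <60.
L = 50, CF = 0, f = 22, h = 10.
P10 = 50 + ((8.1 − 0)/22)·10 = 50 + 3.68182 = 53.6818.

53.68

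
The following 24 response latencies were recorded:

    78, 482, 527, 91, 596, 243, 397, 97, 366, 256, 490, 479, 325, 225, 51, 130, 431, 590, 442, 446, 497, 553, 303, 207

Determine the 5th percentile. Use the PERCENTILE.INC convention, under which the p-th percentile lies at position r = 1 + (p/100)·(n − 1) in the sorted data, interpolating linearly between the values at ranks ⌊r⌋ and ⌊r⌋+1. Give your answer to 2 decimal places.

Sorted: 51, 78, 91, 97, 130, 207, 225, 243, 256, 303, 325, 366, 397, 431, 442, 446, 479, 482, 490, 497, 527, 553, 590, 596.
n = 24.
r = 1 + (5/100)·(24 − 1) = 1 + 1.15 = 2.15.
Rank 2 is 78 and rank 3 is 91.
Interpolate: 78 + 0.15·(91 − 78) = 78 + 0.15·13 = 79.95.

79.95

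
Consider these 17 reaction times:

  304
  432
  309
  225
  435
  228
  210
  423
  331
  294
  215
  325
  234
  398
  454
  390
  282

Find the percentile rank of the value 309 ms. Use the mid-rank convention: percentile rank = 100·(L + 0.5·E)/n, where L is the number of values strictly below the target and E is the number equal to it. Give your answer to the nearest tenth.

50.0

Sorted: 210, 215, 225, 228, 234, 282, 294, 304, 309, 325, 331, 390, 398, 423, 432, 435, 454.
Count below 309: L = 8; count equal: E = 1; n = 17.
Percentile rank = 100·(8 + 0.5·1)/17 = 100·8.5/17 = 50.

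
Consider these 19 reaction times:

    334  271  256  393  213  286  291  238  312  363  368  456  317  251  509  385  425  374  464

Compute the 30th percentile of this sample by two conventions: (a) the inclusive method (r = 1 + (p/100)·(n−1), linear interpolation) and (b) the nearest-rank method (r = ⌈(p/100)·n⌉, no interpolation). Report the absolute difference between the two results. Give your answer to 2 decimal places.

2.00

Sorted: 213, 238, 251, 256, 271, 286, 291, 312, 317, 334, 363, 368, 374, 385, 393, 425, 456, 464, 509.
n = 19.
(a) r = 6.4; between ranks 6 (286) and 7 (291): 288.
(b) the nearest-rank method: rank 6 → 286.
|288 − 286| = 2.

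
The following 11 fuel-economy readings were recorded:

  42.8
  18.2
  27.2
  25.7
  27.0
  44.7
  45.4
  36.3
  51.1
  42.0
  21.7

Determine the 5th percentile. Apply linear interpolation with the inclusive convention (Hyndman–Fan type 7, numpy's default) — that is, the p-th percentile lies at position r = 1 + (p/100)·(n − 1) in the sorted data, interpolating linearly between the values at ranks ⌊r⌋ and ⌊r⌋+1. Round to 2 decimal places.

Sorted: 18.2, 21.7, 25.7, 27.0, 27.2, 36.3, 42.0, 42.8, 44.7, 45.4, 51.1.
n = 11.
r = 1 + (5/100)·(11 − 1) = 1 + 0.5 = 1.5.
Rank 1 is 18.2 and rank 2 is 21.7.
Interpolate: 18.2 + 0.5·(21.7 − 18.2) = 18.2 + 0.5·3.5 = 19.95.

19.95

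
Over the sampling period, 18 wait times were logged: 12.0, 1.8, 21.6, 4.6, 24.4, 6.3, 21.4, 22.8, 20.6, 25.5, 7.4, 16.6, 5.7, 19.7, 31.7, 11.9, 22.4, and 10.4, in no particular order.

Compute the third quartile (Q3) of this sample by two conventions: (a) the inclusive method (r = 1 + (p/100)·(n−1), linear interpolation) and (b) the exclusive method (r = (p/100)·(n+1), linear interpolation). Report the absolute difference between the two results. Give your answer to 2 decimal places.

0.30

Sorted: 1.8, 4.6, 5.7, 6.3, 7.4, 10.4, 11.9, 12.0, 16.6, 19.7, 20.6, 21.4, 21.6, 22.4, 22.8, 24.4, 25.5, 31.7.
n = 18.
(a) r = 13.75; between ranks 13 (21.6) and 14 (22.4): 22.2.
(b) r = 14.25; between ranks 14 (22.4) and 15 (22.8): 22.5.
|22.2 − 22.5| = 0.3.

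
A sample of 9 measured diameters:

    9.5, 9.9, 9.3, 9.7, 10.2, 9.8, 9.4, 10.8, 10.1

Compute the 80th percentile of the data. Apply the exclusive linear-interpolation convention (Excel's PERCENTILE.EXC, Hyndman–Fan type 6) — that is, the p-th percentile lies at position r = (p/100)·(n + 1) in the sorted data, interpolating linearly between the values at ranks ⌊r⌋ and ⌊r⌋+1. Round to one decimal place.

10.2

Sorted: 9.3, 9.4, 9.5, 9.7, 9.8, 9.9, 10.1, 10.2, 10.8.
n = 9.
r = (80/100)·(9 + 1) = 8.
r is an integer, so P80 is the value at rank 8: 10.2.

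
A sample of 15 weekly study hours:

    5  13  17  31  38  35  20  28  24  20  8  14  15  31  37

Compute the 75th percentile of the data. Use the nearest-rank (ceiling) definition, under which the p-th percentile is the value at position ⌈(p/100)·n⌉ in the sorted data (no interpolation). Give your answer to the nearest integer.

31

Sorted: 5, 8, 13, 14, 15, 17, 20, 20, 24, 28, 31, 31, 35, 37, 38.
n = 15.
Position = ⌈75/100 · 15⌉ = ⌈11.25⌉ = 12.
The value at rank 12 is 31.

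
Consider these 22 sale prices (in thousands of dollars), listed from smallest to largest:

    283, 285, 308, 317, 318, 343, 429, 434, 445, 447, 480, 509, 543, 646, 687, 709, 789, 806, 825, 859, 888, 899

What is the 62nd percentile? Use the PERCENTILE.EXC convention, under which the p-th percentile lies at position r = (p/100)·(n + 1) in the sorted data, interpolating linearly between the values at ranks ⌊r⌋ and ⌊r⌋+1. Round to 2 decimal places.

656.66

n = 22.
r = (62/100)·(22 + 1) = 14.26.
Rank 14 is 646 and rank 15 is 687.
Interpolate: 646 + 0.26·(687 − 646) = 646 + 0.26·41 = 656.66.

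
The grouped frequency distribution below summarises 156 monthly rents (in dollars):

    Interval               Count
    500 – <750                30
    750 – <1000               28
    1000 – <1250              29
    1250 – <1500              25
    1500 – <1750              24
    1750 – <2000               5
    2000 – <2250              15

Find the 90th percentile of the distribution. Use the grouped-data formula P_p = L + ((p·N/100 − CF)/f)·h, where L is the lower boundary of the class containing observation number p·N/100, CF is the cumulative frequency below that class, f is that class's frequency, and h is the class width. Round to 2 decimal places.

N = 156; target position k = 90/100 · 156 = 140.4.
Cumulative frequencies: 30, 58, 87, 112, 136, 141, 156.
Observation 140.4 falls in the class 1750 – <2000.
L = 1750, CF = 136, f = 5, h = 250.
P90 = 1750 + ((140.4 − 136)/5)·250 = 1750 + 220 = 1970.

1970.00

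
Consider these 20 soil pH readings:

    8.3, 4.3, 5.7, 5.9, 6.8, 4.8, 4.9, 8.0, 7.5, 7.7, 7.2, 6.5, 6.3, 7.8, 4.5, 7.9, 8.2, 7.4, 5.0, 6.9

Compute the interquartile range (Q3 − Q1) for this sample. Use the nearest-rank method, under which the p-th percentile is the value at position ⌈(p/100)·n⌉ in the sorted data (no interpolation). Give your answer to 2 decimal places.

2.70

Sorted: 4.3, 4.5, 4.8, 4.9, 5.0, 5.7, 5.9, 6.3, 6.5, 6.8, 6.9, 7.2, 7.4, 7.5, 7.7, 7.8, 7.9, 8.0, 8.2, 8.3.
n = 20.
P25: rank ⌈25/100·20⌉ = 5 → 5.
P75: rank ⌈75/100·20⌉ = 15 → 7.7.
Difference: 7.7 − 5 = 2.7.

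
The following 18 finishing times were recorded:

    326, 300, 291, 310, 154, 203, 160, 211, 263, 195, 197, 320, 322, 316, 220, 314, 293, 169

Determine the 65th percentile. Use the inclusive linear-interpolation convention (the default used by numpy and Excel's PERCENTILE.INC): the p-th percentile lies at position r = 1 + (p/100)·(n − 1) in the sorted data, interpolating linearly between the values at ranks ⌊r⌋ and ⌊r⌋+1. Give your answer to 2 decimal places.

300.50

Sorted: 154, 160, 169, 195, 197, 203, 211, 220, 263, 291, 293, 300, 310, 314, 316, 320, 322, 326.
n = 18.
r = 1 + (65/100)·(18 − 1) = 1 + 11.05 = 12.05.
Rank 12 is 300 and rank 13 is 310.
Interpolate: 300 + 0.05·(310 − 300) = 300 + 0.05·10 = 300.5.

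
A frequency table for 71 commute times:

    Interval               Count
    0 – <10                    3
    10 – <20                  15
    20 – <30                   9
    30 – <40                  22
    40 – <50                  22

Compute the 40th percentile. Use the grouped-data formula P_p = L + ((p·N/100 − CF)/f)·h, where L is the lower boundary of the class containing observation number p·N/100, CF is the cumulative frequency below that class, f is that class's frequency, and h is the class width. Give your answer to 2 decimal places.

30.64

N = 71; target position k = 40/100 · 71 = 28.4.
Cumulative frequencies: 3, 18, 27, 49, 71.
Observation 28.4 falls in the class 30 – <40.
L = 30, CF = 27, f = 22, h = 10.
P40 = 30 + ((28.4 − 27)/22)·10 = 30 + 0.636364 = 30.6364.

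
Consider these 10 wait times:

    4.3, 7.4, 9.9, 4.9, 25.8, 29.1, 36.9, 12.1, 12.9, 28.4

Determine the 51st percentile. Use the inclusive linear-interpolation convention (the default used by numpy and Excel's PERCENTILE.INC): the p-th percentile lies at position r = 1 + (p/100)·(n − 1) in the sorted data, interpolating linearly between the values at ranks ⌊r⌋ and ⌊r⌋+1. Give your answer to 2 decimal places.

12.57

Sorted: 4.3, 4.9, 7.4, 9.9, 12.1, 12.9, 25.8, 28.4, 29.1, 36.9.
n = 10.
r = 1 + (51/100)·(10 − 1) = 1 + 4.59 = 5.59.
Rank 5 is 12.1 and rank 6 is 12.9.
Interpolate: 12.1 + 0.59·(12.9 − 12.1) = 12.1 + 0.59·0.8 = 12.572.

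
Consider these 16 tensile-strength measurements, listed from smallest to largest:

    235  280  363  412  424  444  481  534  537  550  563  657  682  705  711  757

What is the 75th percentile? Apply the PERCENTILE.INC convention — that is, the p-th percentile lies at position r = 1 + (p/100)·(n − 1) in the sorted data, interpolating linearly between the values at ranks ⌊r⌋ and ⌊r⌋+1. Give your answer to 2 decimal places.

n = 16.
r = 1 + (75/100)·(16 − 1) = 1 + 11.25 = 12.25.
Rank 12 is 657 and rank 13 is 682.
Interpolate: 657 + 0.25·(682 − 657) = 657 + 0.25·25 = 663.25.

663.25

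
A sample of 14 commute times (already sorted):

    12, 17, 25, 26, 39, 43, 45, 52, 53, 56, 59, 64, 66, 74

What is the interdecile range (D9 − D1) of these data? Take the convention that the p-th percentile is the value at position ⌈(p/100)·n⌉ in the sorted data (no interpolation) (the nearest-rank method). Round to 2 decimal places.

n = 14.
P10: rank ⌈10/100·14⌉ = 2 → 17.
P90: rank ⌈90/100·14⌉ = 13 → 66.
Difference: 66 − 17 = 49.

49.00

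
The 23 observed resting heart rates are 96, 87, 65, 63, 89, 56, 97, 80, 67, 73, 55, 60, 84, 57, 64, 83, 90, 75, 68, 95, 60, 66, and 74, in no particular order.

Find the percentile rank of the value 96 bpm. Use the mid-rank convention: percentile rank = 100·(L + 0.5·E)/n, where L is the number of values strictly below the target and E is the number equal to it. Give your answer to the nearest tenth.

93.5

Sorted: 55, 56, 57, 60, 60, 63, 64, 65, 66, 67, 68, 73, 74, 75, 80, 83, 84, 87, 89, 90, 95, 96, 97.
Count below 96: L = 21; count equal: E = 1; n = 23.
Percentile rank = 100·(21 + 0.5·1)/23 = 100·21.5/23 = 93.48.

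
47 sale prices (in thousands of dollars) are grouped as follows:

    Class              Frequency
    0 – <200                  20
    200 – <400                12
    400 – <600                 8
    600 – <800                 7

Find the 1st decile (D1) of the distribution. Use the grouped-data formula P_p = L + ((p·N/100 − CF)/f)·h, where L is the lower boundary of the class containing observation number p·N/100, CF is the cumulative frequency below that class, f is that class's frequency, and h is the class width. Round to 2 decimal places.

N = 47; target position k = 10/100 · 47 = 4.7.
Cumulative frequencies: 20, 32, 40, 47.
Observation 4.7 falls in the class 0 – <200.
L = 0, CF = 0, f = 20, h = 200.
P10 = 0 + ((4.7 − 0)/20)·200 = 0 + 47 = 47.

47.00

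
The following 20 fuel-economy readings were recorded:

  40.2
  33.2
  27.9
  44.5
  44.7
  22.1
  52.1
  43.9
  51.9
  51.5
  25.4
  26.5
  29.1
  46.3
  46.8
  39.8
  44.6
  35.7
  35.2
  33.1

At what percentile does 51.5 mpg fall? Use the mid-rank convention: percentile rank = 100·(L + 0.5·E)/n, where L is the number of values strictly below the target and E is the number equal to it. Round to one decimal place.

87.5

Sorted: 22.1, 25.4, 26.5, 27.9, 29.1, 33.1, 33.2, 35.2, 35.7, 39.8, 40.2, 43.9, 44.5, 44.6, 44.7, 46.3, 46.8, 51.5, 51.9, 52.1.
Count below 51.5: L = 17; count equal: E = 1; n = 20.
Percentile rank = 100·(17 + 0.5·1)/20 = 100·17.5/20 = 87.5.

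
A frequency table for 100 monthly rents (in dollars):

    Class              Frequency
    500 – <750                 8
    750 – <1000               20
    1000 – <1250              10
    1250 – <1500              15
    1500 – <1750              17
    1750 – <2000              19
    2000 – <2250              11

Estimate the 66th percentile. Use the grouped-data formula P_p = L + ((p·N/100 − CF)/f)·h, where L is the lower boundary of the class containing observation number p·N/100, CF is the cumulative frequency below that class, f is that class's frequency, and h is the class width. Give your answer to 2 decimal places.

1691.18

N = 100; target position k = 66/100 · 100 = 66.
Cumulative frequencies: 8, 28, 38, 53, 70, 89, 100.
Observation 66 falls in the class 1500 – <1750.
L = 1500, CF = 53, f = 17, h = 250.
P66 = 1500 + ((66 − 53)/17)·250 = 1500 + 191.176 = 1691.18.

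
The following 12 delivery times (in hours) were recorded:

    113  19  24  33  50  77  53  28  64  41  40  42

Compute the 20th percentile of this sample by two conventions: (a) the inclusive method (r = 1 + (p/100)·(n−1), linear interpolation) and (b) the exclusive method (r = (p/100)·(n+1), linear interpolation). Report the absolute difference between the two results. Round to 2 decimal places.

2.60

Sorted: 19, 24, 28, 33, 40, 41, 42, 50, 53, 64, 77, 113.
n = 12.
(a) r = 3.2; between ranks 3 (28) and 4 (33): 29.
(b) r = 2.6; between ranks 2 (24) and 3 (28): 26.4.
|29 − 26.4| = 2.6.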